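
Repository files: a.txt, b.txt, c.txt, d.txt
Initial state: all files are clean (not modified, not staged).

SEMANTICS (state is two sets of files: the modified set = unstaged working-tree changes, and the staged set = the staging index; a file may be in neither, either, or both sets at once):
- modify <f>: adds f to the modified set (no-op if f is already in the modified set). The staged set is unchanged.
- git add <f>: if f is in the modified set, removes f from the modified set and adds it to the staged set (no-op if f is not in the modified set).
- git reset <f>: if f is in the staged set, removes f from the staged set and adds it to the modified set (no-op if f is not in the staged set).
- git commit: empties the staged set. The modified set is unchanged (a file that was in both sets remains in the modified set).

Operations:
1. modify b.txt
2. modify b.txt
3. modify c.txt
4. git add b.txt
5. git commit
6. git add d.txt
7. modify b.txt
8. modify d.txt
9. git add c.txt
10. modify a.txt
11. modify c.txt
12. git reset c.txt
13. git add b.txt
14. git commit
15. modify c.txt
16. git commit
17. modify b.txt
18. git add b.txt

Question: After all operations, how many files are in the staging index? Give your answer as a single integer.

Answer: 1

Derivation:
After op 1 (modify b.txt): modified={b.txt} staged={none}
After op 2 (modify b.txt): modified={b.txt} staged={none}
After op 3 (modify c.txt): modified={b.txt, c.txt} staged={none}
After op 4 (git add b.txt): modified={c.txt} staged={b.txt}
After op 5 (git commit): modified={c.txt} staged={none}
After op 6 (git add d.txt): modified={c.txt} staged={none}
After op 7 (modify b.txt): modified={b.txt, c.txt} staged={none}
After op 8 (modify d.txt): modified={b.txt, c.txt, d.txt} staged={none}
After op 9 (git add c.txt): modified={b.txt, d.txt} staged={c.txt}
After op 10 (modify a.txt): modified={a.txt, b.txt, d.txt} staged={c.txt}
After op 11 (modify c.txt): modified={a.txt, b.txt, c.txt, d.txt} staged={c.txt}
After op 12 (git reset c.txt): modified={a.txt, b.txt, c.txt, d.txt} staged={none}
After op 13 (git add b.txt): modified={a.txt, c.txt, d.txt} staged={b.txt}
After op 14 (git commit): modified={a.txt, c.txt, d.txt} staged={none}
After op 15 (modify c.txt): modified={a.txt, c.txt, d.txt} staged={none}
After op 16 (git commit): modified={a.txt, c.txt, d.txt} staged={none}
After op 17 (modify b.txt): modified={a.txt, b.txt, c.txt, d.txt} staged={none}
After op 18 (git add b.txt): modified={a.txt, c.txt, d.txt} staged={b.txt}
Final staged set: {b.txt} -> count=1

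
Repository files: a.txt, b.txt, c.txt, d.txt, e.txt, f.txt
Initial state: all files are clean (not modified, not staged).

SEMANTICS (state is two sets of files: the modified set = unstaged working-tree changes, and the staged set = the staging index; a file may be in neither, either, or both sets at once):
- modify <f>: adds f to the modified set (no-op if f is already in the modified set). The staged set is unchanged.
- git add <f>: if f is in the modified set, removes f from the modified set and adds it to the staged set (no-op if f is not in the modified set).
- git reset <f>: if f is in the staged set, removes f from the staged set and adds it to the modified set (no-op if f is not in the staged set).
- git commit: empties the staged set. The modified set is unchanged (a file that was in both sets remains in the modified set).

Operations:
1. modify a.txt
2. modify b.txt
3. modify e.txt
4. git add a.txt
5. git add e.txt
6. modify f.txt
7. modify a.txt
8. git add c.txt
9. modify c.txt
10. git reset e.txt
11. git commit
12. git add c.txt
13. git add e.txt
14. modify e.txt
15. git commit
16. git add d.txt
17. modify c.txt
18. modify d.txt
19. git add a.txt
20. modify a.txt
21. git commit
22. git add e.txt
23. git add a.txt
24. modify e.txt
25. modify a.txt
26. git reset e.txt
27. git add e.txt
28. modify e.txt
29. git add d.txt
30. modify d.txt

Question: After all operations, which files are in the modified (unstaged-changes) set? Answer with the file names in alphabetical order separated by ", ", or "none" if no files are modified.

Answer: a.txt, b.txt, c.txt, d.txt, e.txt, f.txt

Derivation:
After op 1 (modify a.txt): modified={a.txt} staged={none}
After op 2 (modify b.txt): modified={a.txt, b.txt} staged={none}
After op 3 (modify e.txt): modified={a.txt, b.txt, e.txt} staged={none}
After op 4 (git add a.txt): modified={b.txt, e.txt} staged={a.txt}
After op 5 (git add e.txt): modified={b.txt} staged={a.txt, e.txt}
After op 6 (modify f.txt): modified={b.txt, f.txt} staged={a.txt, e.txt}
After op 7 (modify a.txt): modified={a.txt, b.txt, f.txt} staged={a.txt, e.txt}
After op 8 (git add c.txt): modified={a.txt, b.txt, f.txt} staged={a.txt, e.txt}
After op 9 (modify c.txt): modified={a.txt, b.txt, c.txt, f.txt} staged={a.txt, e.txt}
After op 10 (git reset e.txt): modified={a.txt, b.txt, c.txt, e.txt, f.txt} staged={a.txt}
After op 11 (git commit): modified={a.txt, b.txt, c.txt, e.txt, f.txt} staged={none}
After op 12 (git add c.txt): modified={a.txt, b.txt, e.txt, f.txt} staged={c.txt}
After op 13 (git add e.txt): modified={a.txt, b.txt, f.txt} staged={c.txt, e.txt}
After op 14 (modify e.txt): modified={a.txt, b.txt, e.txt, f.txt} staged={c.txt, e.txt}
After op 15 (git commit): modified={a.txt, b.txt, e.txt, f.txt} staged={none}
After op 16 (git add d.txt): modified={a.txt, b.txt, e.txt, f.txt} staged={none}
After op 17 (modify c.txt): modified={a.txt, b.txt, c.txt, e.txt, f.txt} staged={none}
After op 18 (modify d.txt): modified={a.txt, b.txt, c.txt, d.txt, e.txt, f.txt} staged={none}
After op 19 (git add a.txt): modified={b.txt, c.txt, d.txt, e.txt, f.txt} staged={a.txt}
After op 20 (modify a.txt): modified={a.txt, b.txt, c.txt, d.txt, e.txt, f.txt} staged={a.txt}
After op 21 (git commit): modified={a.txt, b.txt, c.txt, d.txt, e.txt, f.txt} staged={none}
After op 22 (git add e.txt): modified={a.txt, b.txt, c.txt, d.txt, f.txt} staged={e.txt}
After op 23 (git add a.txt): modified={b.txt, c.txt, d.txt, f.txt} staged={a.txt, e.txt}
After op 24 (modify e.txt): modified={b.txt, c.txt, d.txt, e.txt, f.txt} staged={a.txt, e.txt}
After op 25 (modify a.txt): modified={a.txt, b.txt, c.txt, d.txt, e.txt, f.txt} staged={a.txt, e.txt}
After op 26 (git reset e.txt): modified={a.txt, b.txt, c.txt, d.txt, e.txt, f.txt} staged={a.txt}
After op 27 (git add e.txt): modified={a.txt, b.txt, c.txt, d.txt, f.txt} staged={a.txt, e.txt}
After op 28 (modify e.txt): modified={a.txt, b.txt, c.txt, d.txt, e.txt, f.txt} staged={a.txt, e.txt}
After op 29 (git add d.txt): modified={a.txt, b.txt, c.txt, e.txt, f.txt} staged={a.txt, d.txt, e.txt}
After op 30 (modify d.txt): modified={a.txt, b.txt, c.txt, d.txt, e.txt, f.txt} staged={a.txt, d.txt, e.txt}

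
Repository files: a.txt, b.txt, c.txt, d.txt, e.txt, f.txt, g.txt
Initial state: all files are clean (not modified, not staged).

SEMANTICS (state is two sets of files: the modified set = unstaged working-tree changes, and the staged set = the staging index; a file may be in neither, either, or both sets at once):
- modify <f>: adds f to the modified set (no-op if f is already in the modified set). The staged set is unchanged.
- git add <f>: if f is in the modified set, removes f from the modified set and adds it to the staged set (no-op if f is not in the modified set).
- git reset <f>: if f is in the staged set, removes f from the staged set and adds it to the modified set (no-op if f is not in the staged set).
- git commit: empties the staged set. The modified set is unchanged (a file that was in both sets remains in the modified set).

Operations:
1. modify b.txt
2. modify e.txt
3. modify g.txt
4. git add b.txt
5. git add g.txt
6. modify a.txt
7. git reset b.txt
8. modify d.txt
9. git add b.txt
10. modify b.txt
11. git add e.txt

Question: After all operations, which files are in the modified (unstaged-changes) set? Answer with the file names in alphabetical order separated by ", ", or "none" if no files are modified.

Answer: a.txt, b.txt, d.txt

Derivation:
After op 1 (modify b.txt): modified={b.txt} staged={none}
After op 2 (modify e.txt): modified={b.txt, e.txt} staged={none}
After op 3 (modify g.txt): modified={b.txt, e.txt, g.txt} staged={none}
After op 4 (git add b.txt): modified={e.txt, g.txt} staged={b.txt}
After op 5 (git add g.txt): modified={e.txt} staged={b.txt, g.txt}
After op 6 (modify a.txt): modified={a.txt, e.txt} staged={b.txt, g.txt}
After op 7 (git reset b.txt): modified={a.txt, b.txt, e.txt} staged={g.txt}
After op 8 (modify d.txt): modified={a.txt, b.txt, d.txt, e.txt} staged={g.txt}
After op 9 (git add b.txt): modified={a.txt, d.txt, e.txt} staged={b.txt, g.txt}
After op 10 (modify b.txt): modified={a.txt, b.txt, d.txt, e.txt} staged={b.txt, g.txt}
After op 11 (git add e.txt): modified={a.txt, b.txt, d.txt} staged={b.txt, e.txt, g.txt}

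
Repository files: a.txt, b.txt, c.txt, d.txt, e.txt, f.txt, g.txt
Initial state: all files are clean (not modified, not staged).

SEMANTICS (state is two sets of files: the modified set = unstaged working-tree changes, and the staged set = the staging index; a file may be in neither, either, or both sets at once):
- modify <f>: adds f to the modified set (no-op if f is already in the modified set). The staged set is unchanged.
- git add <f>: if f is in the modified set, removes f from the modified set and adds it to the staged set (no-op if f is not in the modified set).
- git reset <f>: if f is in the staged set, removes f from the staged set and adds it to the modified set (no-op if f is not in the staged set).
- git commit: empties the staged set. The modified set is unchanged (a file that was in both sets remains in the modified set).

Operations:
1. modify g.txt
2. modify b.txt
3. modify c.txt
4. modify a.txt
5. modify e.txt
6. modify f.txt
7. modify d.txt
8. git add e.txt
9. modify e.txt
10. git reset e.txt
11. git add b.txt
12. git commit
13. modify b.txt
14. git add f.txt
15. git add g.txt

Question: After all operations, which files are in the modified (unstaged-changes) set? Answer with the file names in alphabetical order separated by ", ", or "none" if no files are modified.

After op 1 (modify g.txt): modified={g.txt} staged={none}
After op 2 (modify b.txt): modified={b.txt, g.txt} staged={none}
After op 3 (modify c.txt): modified={b.txt, c.txt, g.txt} staged={none}
After op 4 (modify a.txt): modified={a.txt, b.txt, c.txt, g.txt} staged={none}
After op 5 (modify e.txt): modified={a.txt, b.txt, c.txt, e.txt, g.txt} staged={none}
After op 6 (modify f.txt): modified={a.txt, b.txt, c.txt, e.txt, f.txt, g.txt} staged={none}
After op 7 (modify d.txt): modified={a.txt, b.txt, c.txt, d.txt, e.txt, f.txt, g.txt} staged={none}
After op 8 (git add e.txt): modified={a.txt, b.txt, c.txt, d.txt, f.txt, g.txt} staged={e.txt}
After op 9 (modify e.txt): modified={a.txt, b.txt, c.txt, d.txt, e.txt, f.txt, g.txt} staged={e.txt}
After op 10 (git reset e.txt): modified={a.txt, b.txt, c.txt, d.txt, e.txt, f.txt, g.txt} staged={none}
After op 11 (git add b.txt): modified={a.txt, c.txt, d.txt, e.txt, f.txt, g.txt} staged={b.txt}
After op 12 (git commit): modified={a.txt, c.txt, d.txt, e.txt, f.txt, g.txt} staged={none}
After op 13 (modify b.txt): modified={a.txt, b.txt, c.txt, d.txt, e.txt, f.txt, g.txt} staged={none}
After op 14 (git add f.txt): modified={a.txt, b.txt, c.txt, d.txt, e.txt, g.txt} staged={f.txt}
After op 15 (git add g.txt): modified={a.txt, b.txt, c.txt, d.txt, e.txt} staged={f.txt, g.txt}

Answer: a.txt, b.txt, c.txt, d.txt, e.txt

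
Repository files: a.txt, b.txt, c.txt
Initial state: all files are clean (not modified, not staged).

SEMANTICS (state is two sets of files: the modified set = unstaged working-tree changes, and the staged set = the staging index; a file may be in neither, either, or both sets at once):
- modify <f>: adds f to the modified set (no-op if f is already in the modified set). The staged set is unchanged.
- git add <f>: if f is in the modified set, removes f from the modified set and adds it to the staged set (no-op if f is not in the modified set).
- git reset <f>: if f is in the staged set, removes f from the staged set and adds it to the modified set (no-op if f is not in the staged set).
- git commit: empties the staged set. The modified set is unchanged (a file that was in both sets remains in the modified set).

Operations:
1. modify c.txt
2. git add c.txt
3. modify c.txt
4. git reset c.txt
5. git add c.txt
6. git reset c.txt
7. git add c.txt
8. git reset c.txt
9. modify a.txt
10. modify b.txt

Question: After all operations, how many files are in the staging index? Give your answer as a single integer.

After op 1 (modify c.txt): modified={c.txt} staged={none}
After op 2 (git add c.txt): modified={none} staged={c.txt}
After op 3 (modify c.txt): modified={c.txt} staged={c.txt}
After op 4 (git reset c.txt): modified={c.txt} staged={none}
After op 5 (git add c.txt): modified={none} staged={c.txt}
After op 6 (git reset c.txt): modified={c.txt} staged={none}
After op 7 (git add c.txt): modified={none} staged={c.txt}
After op 8 (git reset c.txt): modified={c.txt} staged={none}
After op 9 (modify a.txt): modified={a.txt, c.txt} staged={none}
After op 10 (modify b.txt): modified={a.txt, b.txt, c.txt} staged={none}
Final staged set: {none} -> count=0

Answer: 0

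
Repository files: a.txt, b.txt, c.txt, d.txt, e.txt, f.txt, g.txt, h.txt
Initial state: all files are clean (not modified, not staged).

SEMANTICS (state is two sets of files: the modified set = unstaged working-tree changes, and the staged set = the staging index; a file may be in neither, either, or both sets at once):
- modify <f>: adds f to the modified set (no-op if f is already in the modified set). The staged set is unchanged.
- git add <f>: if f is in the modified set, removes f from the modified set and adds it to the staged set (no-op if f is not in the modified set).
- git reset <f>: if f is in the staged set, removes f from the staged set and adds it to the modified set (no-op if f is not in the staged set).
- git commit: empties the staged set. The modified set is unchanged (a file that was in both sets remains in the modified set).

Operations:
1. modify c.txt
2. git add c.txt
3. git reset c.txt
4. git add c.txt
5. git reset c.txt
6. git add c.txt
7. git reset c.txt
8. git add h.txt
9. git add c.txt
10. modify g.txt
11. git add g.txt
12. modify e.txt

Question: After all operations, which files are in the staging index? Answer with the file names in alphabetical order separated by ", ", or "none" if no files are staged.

After op 1 (modify c.txt): modified={c.txt} staged={none}
After op 2 (git add c.txt): modified={none} staged={c.txt}
After op 3 (git reset c.txt): modified={c.txt} staged={none}
After op 4 (git add c.txt): modified={none} staged={c.txt}
After op 5 (git reset c.txt): modified={c.txt} staged={none}
After op 6 (git add c.txt): modified={none} staged={c.txt}
After op 7 (git reset c.txt): modified={c.txt} staged={none}
After op 8 (git add h.txt): modified={c.txt} staged={none}
After op 9 (git add c.txt): modified={none} staged={c.txt}
After op 10 (modify g.txt): modified={g.txt} staged={c.txt}
After op 11 (git add g.txt): modified={none} staged={c.txt, g.txt}
After op 12 (modify e.txt): modified={e.txt} staged={c.txt, g.txt}

Answer: c.txt, g.txt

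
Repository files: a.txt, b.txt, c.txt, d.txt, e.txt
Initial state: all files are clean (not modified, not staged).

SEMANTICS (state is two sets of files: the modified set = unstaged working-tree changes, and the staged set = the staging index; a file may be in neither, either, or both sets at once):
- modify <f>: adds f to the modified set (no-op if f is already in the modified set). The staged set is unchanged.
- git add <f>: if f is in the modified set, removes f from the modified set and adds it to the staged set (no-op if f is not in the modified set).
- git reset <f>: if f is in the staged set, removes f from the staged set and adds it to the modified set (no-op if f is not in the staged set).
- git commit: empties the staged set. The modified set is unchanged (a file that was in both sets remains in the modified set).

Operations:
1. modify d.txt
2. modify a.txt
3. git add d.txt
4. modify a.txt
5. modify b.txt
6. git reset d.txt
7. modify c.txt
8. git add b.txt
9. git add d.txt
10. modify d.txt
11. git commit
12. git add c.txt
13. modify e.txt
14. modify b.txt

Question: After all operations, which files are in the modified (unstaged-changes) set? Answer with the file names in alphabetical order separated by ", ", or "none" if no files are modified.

Answer: a.txt, b.txt, d.txt, e.txt

Derivation:
After op 1 (modify d.txt): modified={d.txt} staged={none}
After op 2 (modify a.txt): modified={a.txt, d.txt} staged={none}
After op 3 (git add d.txt): modified={a.txt} staged={d.txt}
After op 4 (modify a.txt): modified={a.txt} staged={d.txt}
After op 5 (modify b.txt): modified={a.txt, b.txt} staged={d.txt}
After op 6 (git reset d.txt): modified={a.txt, b.txt, d.txt} staged={none}
After op 7 (modify c.txt): modified={a.txt, b.txt, c.txt, d.txt} staged={none}
After op 8 (git add b.txt): modified={a.txt, c.txt, d.txt} staged={b.txt}
After op 9 (git add d.txt): modified={a.txt, c.txt} staged={b.txt, d.txt}
After op 10 (modify d.txt): modified={a.txt, c.txt, d.txt} staged={b.txt, d.txt}
After op 11 (git commit): modified={a.txt, c.txt, d.txt} staged={none}
After op 12 (git add c.txt): modified={a.txt, d.txt} staged={c.txt}
After op 13 (modify e.txt): modified={a.txt, d.txt, e.txt} staged={c.txt}
After op 14 (modify b.txt): modified={a.txt, b.txt, d.txt, e.txt} staged={c.txt}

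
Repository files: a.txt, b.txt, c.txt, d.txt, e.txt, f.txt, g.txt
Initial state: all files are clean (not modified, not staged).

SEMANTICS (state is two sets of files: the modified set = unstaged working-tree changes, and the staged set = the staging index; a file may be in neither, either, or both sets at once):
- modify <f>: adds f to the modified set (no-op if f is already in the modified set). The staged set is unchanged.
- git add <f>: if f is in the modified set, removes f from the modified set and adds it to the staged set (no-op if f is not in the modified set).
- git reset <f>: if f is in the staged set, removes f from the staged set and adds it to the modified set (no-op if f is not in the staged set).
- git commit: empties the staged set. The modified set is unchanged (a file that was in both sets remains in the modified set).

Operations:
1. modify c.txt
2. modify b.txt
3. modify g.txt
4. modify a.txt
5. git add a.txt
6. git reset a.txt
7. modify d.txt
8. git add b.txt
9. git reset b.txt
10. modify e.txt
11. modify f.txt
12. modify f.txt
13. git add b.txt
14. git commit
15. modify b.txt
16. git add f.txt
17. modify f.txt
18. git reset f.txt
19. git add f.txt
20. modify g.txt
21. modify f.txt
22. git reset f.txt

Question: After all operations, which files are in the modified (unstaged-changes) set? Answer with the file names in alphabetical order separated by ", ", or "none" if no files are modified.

After op 1 (modify c.txt): modified={c.txt} staged={none}
After op 2 (modify b.txt): modified={b.txt, c.txt} staged={none}
After op 3 (modify g.txt): modified={b.txt, c.txt, g.txt} staged={none}
After op 4 (modify a.txt): modified={a.txt, b.txt, c.txt, g.txt} staged={none}
After op 5 (git add a.txt): modified={b.txt, c.txt, g.txt} staged={a.txt}
After op 6 (git reset a.txt): modified={a.txt, b.txt, c.txt, g.txt} staged={none}
After op 7 (modify d.txt): modified={a.txt, b.txt, c.txt, d.txt, g.txt} staged={none}
After op 8 (git add b.txt): modified={a.txt, c.txt, d.txt, g.txt} staged={b.txt}
After op 9 (git reset b.txt): modified={a.txt, b.txt, c.txt, d.txt, g.txt} staged={none}
After op 10 (modify e.txt): modified={a.txt, b.txt, c.txt, d.txt, e.txt, g.txt} staged={none}
After op 11 (modify f.txt): modified={a.txt, b.txt, c.txt, d.txt, e.txt, f.txt, g.txt} staged={none}
After op 12 (modify f.txt): modified={a.txt, b.txt, c.txt, d.txt, e.txt, f.txt, g.txt} staged={none}
After op 13 (git add b.txt): modified={a.txt, c.txt, d.txt, e.txt, f.txt, g.txt} staged={b.txt}
After op 14 (git commit): modified={a.txt, c.txt, d.txt, e.txt, f.txt, g.txt} staged={none}
After op 15 (modify b.txt): modified={a.txt, b.txt, c.txt, d.txt, e.txt, f.txt, g.txt} staged={none}
After op 16 (git add f.txt): modified={a.txt, b.txt, c.txt, d.txt, e.txt, g.txt} staged={f.txt}
After op 17 (modify f.txt): modified={a.txt, b.txt, c.txt, d.txt, e.txt, f.txt, g.txt} staged={f.txt}
After op 18 (git reset f.txt): modified={a.txt, b.txt, c.txt, d.txt, e.txt, f.txt, g.txt} staged={none}
After op 19 (git add f.txt): modified={a.txt, b.txt, c.txt, d.txt, e.txt, g.txt} staged={f.txt}
After op 20 (modify g.txt): modified={a.txt, b.txt, c.txt, d.txt, e.txt, g.txt} staged={f.txt}
After op 21 (modify f.txt): modified={a.txt, b.txt, c.txt, d.txt, e.txt, f.txt, g.txt} staged={f.txt}
After op 22 (git reset f.txt): modified={a.txt, b.txt, c.txt, d.txt, e.txt, f.txt, g.txt} staged={none}

Answer: a.txt, b.txt, c.txt, d.txt, e.txt, f.txt, g.txt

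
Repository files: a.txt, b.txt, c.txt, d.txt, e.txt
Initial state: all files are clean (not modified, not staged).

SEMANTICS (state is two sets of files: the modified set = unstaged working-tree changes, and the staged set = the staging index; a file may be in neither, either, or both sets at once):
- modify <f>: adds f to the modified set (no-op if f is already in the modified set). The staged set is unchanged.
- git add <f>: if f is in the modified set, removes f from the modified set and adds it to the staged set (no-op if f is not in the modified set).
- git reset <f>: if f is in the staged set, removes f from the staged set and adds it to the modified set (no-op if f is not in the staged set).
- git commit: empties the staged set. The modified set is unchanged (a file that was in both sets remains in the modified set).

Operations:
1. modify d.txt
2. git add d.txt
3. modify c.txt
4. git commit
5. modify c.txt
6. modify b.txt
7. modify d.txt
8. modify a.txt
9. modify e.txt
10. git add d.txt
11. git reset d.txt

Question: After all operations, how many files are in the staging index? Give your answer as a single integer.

Answer: 0

Derivation:
After op 1 (modify d.txt): modified={d.txt} staged={none}
After op 2 (git add d.txt): modified={none} staged={d.txt}
After op 3 (modify c.txt): modified={c.txt} staged={d.txt}
After op 4 (git commit): modified={c.txt} staged={none}
After op 5 (modify c.txt): modified={c.txt} staged={none}
After op 6 (modify b.txt): modified={b.txt, c.txt} staged={none}
After op 7 (modify d.txt): modified={b.txt, c.txt, d.txt} staged={none}
After op 8 (modify a.txt): modified={a.txt, b.txt, c.txt, d.txt} staged={none}
After op 9 (modify e.txt): modified={a.txt, b.txt, c.txt, d.txt, e.txt} staged={none}
After op 10 (git add d.txt): modified={a.txt, b.txt, c.txt, e.txt} staged={d.txt}
After op 11 (git reset d.txt): modified={a.txt, b.txt, c.txt, d.txt, e.txt} staged={none}
Final staged set: {none} -> count=0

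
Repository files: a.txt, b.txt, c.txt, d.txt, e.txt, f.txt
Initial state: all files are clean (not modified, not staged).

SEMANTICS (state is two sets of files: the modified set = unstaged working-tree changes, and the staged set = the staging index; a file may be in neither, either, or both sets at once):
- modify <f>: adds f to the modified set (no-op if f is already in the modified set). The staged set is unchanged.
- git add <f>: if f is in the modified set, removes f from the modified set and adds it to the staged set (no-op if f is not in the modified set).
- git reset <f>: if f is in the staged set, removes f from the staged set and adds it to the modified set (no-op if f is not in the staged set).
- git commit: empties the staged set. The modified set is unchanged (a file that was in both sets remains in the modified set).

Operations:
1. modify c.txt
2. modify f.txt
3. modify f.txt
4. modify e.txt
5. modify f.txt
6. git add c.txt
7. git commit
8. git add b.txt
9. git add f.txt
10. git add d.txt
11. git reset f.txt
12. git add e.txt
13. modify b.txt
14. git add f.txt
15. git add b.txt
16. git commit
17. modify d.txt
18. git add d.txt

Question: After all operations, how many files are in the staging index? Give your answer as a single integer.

After op 1 (modify c.txt): modified={c.txt} staged={none}
After op 2 (modify f.txt): modified={c.txt, f.txt} staged={none}
After op 3 (modify f.txt): modified={c.txt, f.txt} staged={none}
After op 4 (modify e.txt): modified={c.txt, e.txt, f.txt} staged={none}
After op 5 (modify f.txt): modified={c.txt, e.txt, f.txt} staged={none}
After op 6 (git add c.txt): modified={e.txt, f.txt} staged={c.txt}
After op 7 (git commit): modified={e.txt, f.txt} staged={none}
After op 8 (git add b.txt): modified={e.txt, f.txt} staged={none}
After op 9 (git add f.txt): modified={e.txt} staged={f.txt}
After op 10 (git add d.txt): modified={e.txt} staged={f.txt}
After op 11 (git reset f.txt): modified={e.txt, f.txt} staged={none}
After op 12 (git add e.txt): modified={f.txt} staged={e.txt}
After op 13 (modify b.txt): modified={b.txt, f.txt} staged={e.txt}
After op 14 (git add f.txt): modified={b.txt} staged={e.txt, f.txt}
After op 15 (git add b.txt): modified={none} staged={b.txt, e.txt, f.txt}
After op 16 (git commit): modified={none} staged={none}
After op 17 (modify d.txt): modified={d.txt} staged={none}
After op 18 (git add d.txt): modified={none} staged={d.txt}
Final staged set: {d.txt} -> count=1

Answer: 1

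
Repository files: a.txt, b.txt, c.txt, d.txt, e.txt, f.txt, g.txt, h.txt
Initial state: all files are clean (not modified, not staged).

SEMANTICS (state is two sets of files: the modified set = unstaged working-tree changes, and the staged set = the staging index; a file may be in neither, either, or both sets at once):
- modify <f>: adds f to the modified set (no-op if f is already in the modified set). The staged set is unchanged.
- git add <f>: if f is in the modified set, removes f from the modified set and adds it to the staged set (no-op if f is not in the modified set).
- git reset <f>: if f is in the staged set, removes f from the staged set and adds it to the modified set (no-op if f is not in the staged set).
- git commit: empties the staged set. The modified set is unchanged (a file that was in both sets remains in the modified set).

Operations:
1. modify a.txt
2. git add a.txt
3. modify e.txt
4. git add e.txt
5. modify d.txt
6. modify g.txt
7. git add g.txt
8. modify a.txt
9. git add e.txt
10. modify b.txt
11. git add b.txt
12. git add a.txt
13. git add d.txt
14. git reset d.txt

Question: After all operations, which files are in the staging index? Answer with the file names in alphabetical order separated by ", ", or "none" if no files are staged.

Answer: a.txt, b.txt, e.txt, g.txt

Derivation:
After op 1 (modify a.txt): modified={a.txt} staged={none}
After op 2 (git add a.txt): modified={none} staged={a.txt}
After op 3 (modify e.txt): modified={e.txt} staged={a.txt}
After op 4 (git add e.txt): modified={none} staged={a.txt, e.txt}
After op 5 (modify d.txt): modified={d.txt} staged={a.txt, e.txt}
After op 6 (modify g.txt): modified={d.txt, g.txt} staged={a.txt, e.txt}
After op 7 (git add g.txt): modified={d.txt} staged={a.txt, e.txt, g.txt}
After op 8 (modify a.txt): modified={a.txt, d.txt} staged={a.txt, e.txt, g.txt}
After op 9 (git add e.txt): modified={a.txt, d.txt} staged={a.txt, e.txt, g.txt}
After op 10 (modify b.txt): modified={a.txt, b.txt, d.txt} staged={a.txt, e.txt, g.txt}
After op 11 (git add b.txt): modified={a.txt, d.txt} staged={a.txt, b.txt, e.txt, g.txt}
After op 12 (git add a.txt): modified={d.txt} staged={a.txt, b.txt, e.txt, g.txt}
After op 13 (git add d.txt): modified={none} staged={a.txt, b.txt, d.txt, e.txt, g.txt}
After op 14 (git reset d.txt): modified={d.txt} staged={a.txt, b.txt, e.txt, g.txt}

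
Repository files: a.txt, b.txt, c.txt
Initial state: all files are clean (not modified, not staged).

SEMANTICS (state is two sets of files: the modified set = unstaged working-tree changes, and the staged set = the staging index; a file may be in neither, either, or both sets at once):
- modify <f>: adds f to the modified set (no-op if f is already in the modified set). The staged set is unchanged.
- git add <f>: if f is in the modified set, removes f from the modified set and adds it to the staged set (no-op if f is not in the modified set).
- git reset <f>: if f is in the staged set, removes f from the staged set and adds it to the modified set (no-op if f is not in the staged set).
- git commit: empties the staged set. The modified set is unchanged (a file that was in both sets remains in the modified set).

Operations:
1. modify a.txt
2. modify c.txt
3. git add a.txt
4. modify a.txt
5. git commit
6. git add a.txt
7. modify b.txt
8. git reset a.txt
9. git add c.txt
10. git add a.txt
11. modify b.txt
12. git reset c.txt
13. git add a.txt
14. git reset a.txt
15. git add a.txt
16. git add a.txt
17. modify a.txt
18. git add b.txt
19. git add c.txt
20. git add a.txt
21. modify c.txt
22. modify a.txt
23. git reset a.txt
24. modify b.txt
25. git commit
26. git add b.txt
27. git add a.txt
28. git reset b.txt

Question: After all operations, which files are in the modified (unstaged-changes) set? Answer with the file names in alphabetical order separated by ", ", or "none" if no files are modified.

After op 1 (modify a.txt): modified={a.txt} staged={none}
After op 2 (modify c.txt): modified={a.txt, c.txt} staged={none}
After op 3 (git add a.txt): modified={c.txt} staged={a.txt}
After op 4 (modify a.txt): modified={a.txt, c.txt} staged={a.txt}
After op 5 (git commit): modified={a.txt, c.txt} staged={none}
After op 6 (git add a.txt): modified={c.txt} staged={a.txt}
After op 7 (modify b.txt): modified={b.txt, c.txt} staged={a.txt}
After op 8 (git reset a.txt): modified={a.txt, b.txt, c.txt} staged={none}
After op 9 (git add c.txt): modified={a.txt, b.txt} staged={c.txt}
After op 10 (git add a.txt): modified={b.txt} staged={a.txt, c.txt}
After op 11 (modify b.txt): modified={b.txt} staged={a.txt, c.txt}
After op 12 (git reset c.txt): modified={b.txt, c.txt} staged={a.txt}
After op 13 (git add a.txt): modified={b.txt, c.txt} staged={a.txt}
After op 14 (git reset a.txt): modified={a.txt, b.txt, c.txt} staged={none}
After op 15 (git add a.txt): modified={b.txt, c.txt} staged={a.txt}
After op 16 (git add a.txt): modified={b.txt, c.txt} staged={a.txt}
After op 17 (modify a.txt): modified={a.txt, b.txt, c.txt} staged={a.txt}
After op 18 (git add b.txt): modified={a.txt, c.txt} staged={a.txt, b.txt}
After op 19 (git add c.txt): modified={a.txt} staged={a.txt, b.txt, c.txt}
After op 20 (git add a.txt): modified={none} staged={a.txt, b.txt, c.txt}
After op 21 (modify c.txt): modified={c.txt} staged={a.txt, b.txt, c.txt}
After op 22 (modify a.txt): modified={a.txt, c.txt} staged={a.txt, b.txt, c.txt}
After op 23 (git reset a.txt): modified={a.txt, c.txt} staged={b.txt, c.txt}
After op 24 (modify b.txt): modified={a.txt, b.txt, c.txt} staged={b.txt, c.txt}
After op 25 (git commit): modified={a.txt, b.txt, c.txt} staged={none}
After op 26 (git add b.txt): modified={a.txt, c.txt} staged={b.txt}
After op 27 (git add a.txt): modified={c.txt} staged={a.txt, b.txt}
After op 28 (git reset b.txt): modified={b.txt, c.txt} staged={a.txt}

Answer: b.txt, c.txt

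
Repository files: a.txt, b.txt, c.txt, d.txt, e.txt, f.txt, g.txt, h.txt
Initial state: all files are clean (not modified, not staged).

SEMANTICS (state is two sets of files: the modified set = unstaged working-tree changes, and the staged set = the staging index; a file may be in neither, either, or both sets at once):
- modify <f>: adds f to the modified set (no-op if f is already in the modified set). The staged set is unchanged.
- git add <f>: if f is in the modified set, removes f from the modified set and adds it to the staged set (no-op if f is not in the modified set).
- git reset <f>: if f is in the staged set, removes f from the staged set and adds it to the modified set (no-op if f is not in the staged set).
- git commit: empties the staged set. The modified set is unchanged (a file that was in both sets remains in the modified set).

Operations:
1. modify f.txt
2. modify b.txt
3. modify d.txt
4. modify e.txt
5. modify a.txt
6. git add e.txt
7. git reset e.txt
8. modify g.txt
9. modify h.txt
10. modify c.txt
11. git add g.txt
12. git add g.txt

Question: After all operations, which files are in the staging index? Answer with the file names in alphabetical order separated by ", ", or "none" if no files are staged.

Answer: g.txt

Derivation:
After op 1 (modify f.txt): modified={f.txt} staged={none}
After op 2 (modify b.txt): modified={b.txt, f.txt} staged={none}
After op 3 (modify d.txt): modified={b.txt, d.txt, f.txt} staged={none}
After op 4 (modify e.txt): modified={b.txt, d.txt, e.txt, f.txt} staged={none}
After op 5 (modify a.txt): modified={a.txt, b.txt, d.txt, e.txt, f.txt} staged={none}
After op 6 (git add e.txt): modified={a.txt, b.txt, d.txt, f.txt} staged={e.txt}
After op 7 (git reset e.txt): modified={a.txt, b.txt, d.txt, e.txt, f.txt} staged={none}
After op 8 (modify g.txt): modified={a.txt, b.txt, d.txt, e.txt, f.txt, g.txt} staged={none}
After op 9 (modify h.txt): modified={a.txt, b.txt, d.txt, e.txt, f.txt, g.txt, h.txt} staged={none}
After op 10 (modify c.txt): modified={a.txt, b.txt, c.txt, d.txt, e.txt, f.txt, g.txt, h.txt} staged={none}
After op 11 (git add g.txt): modified={a.txt, b.txt, c.txt, d.txt, e.txt, f.txt, h.txt} staged={g.txt}
After op 12 (git add g.txt): modified={a.txt, b.txt, c.txt, d.txt, e.txt, f.txt, h.txt} staged={g.txt}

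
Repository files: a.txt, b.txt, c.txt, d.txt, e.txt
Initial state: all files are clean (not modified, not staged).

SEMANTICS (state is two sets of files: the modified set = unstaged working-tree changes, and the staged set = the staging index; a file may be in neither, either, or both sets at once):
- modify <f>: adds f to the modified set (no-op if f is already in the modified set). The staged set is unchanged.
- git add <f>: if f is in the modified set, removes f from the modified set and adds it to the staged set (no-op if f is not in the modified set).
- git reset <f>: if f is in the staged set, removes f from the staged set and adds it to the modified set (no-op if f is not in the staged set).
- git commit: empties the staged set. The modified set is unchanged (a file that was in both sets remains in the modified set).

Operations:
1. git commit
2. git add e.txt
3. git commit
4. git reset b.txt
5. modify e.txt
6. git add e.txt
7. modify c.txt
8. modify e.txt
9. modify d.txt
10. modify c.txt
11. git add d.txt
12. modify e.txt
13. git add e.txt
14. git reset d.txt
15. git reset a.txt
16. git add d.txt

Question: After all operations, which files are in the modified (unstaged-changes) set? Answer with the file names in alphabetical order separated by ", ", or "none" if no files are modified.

After op 1 (git commit): modified={none} staged={none}
After op 2 (git add e.txt): modified={none} staged={none}
After op 3 (git commit): modified={none} staged={none}
After op 4 (git reset b.txt): modified={none} staged={none}
After op 5 (modify e.txt): modified={e.txt} staged={none}
After op 6 (git add e.txt): modified={none} staged={e.txt}
After op 7 (modify c.txt): modified={c.txt} staged={e.txt}
After op 8 (modify e.txt): modified={c.txt, e.txt} staged={e.txt}
After op 9 (modify d.txt): modified={c.txt, d.txt, e.txt} staged={e.txt}
After op 10 (modify c.txt): modified={c.txt, d.txt, e.txt} staged={e.txt}
After op 11 (git add d.txt): modified={c.txt, e.txt} staged={d.txt, e.txt}
After op 12 (modify e.txt): modified={c.txt, e.txt} staged={d.txt, e.txt}
After op 13 (git add e.txt): modified={c.txt} staged={d.txt, e.txt}
After op 14 (git reset d.txt): modified={c.txt, d.txt} staged={e.txt}
After op 15 (git reset a.txt): modified={c.txt, d.txt} staged={e.txt}
After op 16 (git add d.txt): modified={c.txt} staged={d.txt, e.txt}

Answer: c.txt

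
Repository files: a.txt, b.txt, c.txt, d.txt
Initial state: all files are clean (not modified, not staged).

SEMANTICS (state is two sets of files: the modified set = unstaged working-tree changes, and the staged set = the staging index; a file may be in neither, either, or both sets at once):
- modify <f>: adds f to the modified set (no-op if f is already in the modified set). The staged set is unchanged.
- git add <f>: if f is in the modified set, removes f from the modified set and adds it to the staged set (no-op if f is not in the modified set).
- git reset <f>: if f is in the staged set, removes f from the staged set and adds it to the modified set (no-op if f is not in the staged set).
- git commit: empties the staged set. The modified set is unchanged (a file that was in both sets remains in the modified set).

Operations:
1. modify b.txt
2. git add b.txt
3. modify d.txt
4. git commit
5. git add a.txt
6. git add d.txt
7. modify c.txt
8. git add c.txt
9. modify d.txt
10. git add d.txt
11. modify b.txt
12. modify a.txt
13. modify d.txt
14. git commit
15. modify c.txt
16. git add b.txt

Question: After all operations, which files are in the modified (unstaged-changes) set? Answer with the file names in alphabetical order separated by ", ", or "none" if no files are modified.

Answer: a.txt, c.txt, d.txt

Derivation:
After op 1 (modify b.txt): modified={b.txt} staged={none}
After op 2 (git add b.txt): modified={none} staged={b.txt}
After op 3 (modify d.txt): modified={d.txt} staged={b.txt}
After op 4 (git commit): modified={d.txt} staged={none}
After op 5 (git add a.txt): modified={d.txt} staged={none}
After op 6 (git add d.txt): modified={none} staged={d.txt}
After op 7 (modify c.txt): modified={c.txt} staged={d.txt}
After op 8 (git add c.txt): modified={none} staged={c.txt, d.txt}
After op 9 (modify d.txt): modified={d.txt} staged={c.txt, d.txt}
After op 10 (git add d.txt): modified={none} staged={c.txt, d.txt}
After op 11 (modify b.txt): modified={b.txt} staged={c.txt, d.txt}
After op 12 (modify a.txt): modified={a.txt, b.txt} staged={c.txt, d.txt}
After op 13 (modify d.txt): modified={a.txt, b.txt, d.txt} staged={c.txt, d.txt}
After op 14 (git commit): modified={a.txt, b.txt, d.txt} staged={none}
After op 15 (modify c.txt): modified={a.txt, b.txt, c.txt, d.txt} staged={none}
After op 16 (git add b.txt): modified={a.txt, c.txt, d.txt} staged={b.txt}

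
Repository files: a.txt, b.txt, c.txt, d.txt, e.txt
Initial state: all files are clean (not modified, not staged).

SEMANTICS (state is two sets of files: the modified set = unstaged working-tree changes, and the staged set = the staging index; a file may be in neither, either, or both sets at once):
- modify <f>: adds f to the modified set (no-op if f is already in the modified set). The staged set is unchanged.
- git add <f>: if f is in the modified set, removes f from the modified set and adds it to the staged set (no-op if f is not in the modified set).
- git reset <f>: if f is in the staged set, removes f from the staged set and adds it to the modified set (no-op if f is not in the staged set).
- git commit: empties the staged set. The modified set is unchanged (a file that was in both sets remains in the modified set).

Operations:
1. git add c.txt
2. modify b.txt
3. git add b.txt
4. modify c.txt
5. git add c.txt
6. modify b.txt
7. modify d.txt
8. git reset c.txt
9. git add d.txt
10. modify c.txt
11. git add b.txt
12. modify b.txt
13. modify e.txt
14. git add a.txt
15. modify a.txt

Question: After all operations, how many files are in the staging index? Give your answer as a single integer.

Answer: 2

Derivation:
After op 1 (git add c.txt): modified={none} staged={none}
After op 2 (modify b.txt): modified={b.txt} staged={none}
After op 3 (git add b.txt): modified={none} staged={b.txt}
After op 4 (modify c.txt): modified={c.txt} staged={b.txt}
After op 5 (git add c.txt): modified={none} staged={b.txt, c.txt}
After op 6 (modify b.txt): modified={b.txt} staged={b.txt, c.txt}
After op 7 (modify d.txt): modified={b.txt, d.txt} staged={b.txt, c.txt}
After op 8 (git reset c.txt): modified={b.txt, c.txt, d.txt} staged={b.txt}
After op 9 (git add d.txt): modified={b.txt, c.txt} staged={b.txt, d.txt}
After op 10 (modify c.txt): modified={b.txt, c.txt} staged={b.txt, d.txt}
After op 11 (git add b.txt): modified={c.txt} staged={b.txt, d.txt}
After op 12 (modify b.txt): modified={b.txt, c.txt} staged={b.txt, d.txt}
After op 13 (modify e.txt): modified={b.txt, c.txt, e.txt} staged={b.txt, d.txt}
After op 14 (git add a.txt): modified={b.txt, c.txt, e.txt} staged={b.txt, d.txt}
After op 15 (modify a.txt): modified={a.txt, b.txt, c.txt, e.txt} staged={b.txt, d.txt}
Final staged set: {b.txt, d.txt} -> count=2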